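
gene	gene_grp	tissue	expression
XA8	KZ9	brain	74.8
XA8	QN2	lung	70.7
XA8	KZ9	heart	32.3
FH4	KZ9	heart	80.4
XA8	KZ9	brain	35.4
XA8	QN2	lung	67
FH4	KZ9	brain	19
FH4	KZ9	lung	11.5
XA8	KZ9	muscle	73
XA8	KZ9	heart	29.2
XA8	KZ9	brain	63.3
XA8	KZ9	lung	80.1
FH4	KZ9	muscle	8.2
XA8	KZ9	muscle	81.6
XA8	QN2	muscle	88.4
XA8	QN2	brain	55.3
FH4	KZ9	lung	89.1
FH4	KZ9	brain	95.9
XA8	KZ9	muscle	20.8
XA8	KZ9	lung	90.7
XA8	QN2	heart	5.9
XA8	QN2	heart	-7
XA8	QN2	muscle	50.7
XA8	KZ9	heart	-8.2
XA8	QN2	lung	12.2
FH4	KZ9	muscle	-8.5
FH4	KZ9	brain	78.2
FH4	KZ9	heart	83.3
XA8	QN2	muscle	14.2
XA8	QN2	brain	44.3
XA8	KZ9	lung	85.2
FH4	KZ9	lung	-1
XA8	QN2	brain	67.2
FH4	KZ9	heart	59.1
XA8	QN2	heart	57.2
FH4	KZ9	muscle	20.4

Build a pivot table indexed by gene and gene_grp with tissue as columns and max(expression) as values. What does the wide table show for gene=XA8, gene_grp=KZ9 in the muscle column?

81.6

Rows with gene=XA8, gene_grp=KZ9 and tissue=muscle: expression values are 73, 81.6, 20.8.
max(73, 81.6, 20.8) = 81.6.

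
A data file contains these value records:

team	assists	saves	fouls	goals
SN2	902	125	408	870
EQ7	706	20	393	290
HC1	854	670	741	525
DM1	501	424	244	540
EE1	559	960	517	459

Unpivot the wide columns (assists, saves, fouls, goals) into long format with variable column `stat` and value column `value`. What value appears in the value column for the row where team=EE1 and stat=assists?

559

Unpivoting turns each (team, wide-column) pair into one long row.
The wide cell at row EE1, column assists holds 559, so the long row (EE1, assists) has value=559.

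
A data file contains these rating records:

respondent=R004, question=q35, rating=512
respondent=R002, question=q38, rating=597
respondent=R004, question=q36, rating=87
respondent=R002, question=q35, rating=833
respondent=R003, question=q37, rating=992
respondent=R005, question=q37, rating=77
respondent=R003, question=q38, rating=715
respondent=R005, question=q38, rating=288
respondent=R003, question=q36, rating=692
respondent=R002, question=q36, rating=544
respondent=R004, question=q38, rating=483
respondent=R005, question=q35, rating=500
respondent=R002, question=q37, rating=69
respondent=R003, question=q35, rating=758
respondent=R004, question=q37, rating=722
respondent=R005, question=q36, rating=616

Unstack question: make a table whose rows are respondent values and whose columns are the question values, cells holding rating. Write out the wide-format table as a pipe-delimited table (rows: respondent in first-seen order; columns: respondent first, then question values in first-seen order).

Columns: respondent plus the 4 distinct question values (q35, q38, q36, q37).
For example, row R004 column q35 takes rating=512 from the long row (R004, q35).

| respondent | q35 | q38 | q36 | q37 |
| R004 | 512 | 483 | 87 | 722 |
| R002 | 833 | 597 | 544 | 69 |
| R003 | 758 | 715 | 692 | 992 |
| R005 | 500 | 288 | 616 | 77 |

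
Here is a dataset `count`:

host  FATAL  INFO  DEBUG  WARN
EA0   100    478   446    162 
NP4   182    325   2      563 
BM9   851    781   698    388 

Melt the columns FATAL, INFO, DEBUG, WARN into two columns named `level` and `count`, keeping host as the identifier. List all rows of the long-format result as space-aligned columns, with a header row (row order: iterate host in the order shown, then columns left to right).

host  level  count
EA0   FATAL  100  
EA0   INFO   478  
EA0   DEBUG  446  
EA0   WARN   162  
NP4   FATAL  182  
NP4   INFO   325  
NP4   DEBUG  2    
NP4   WARN   563  
BM9   FATAL  851  
BM9   INFO   781  
BM9   DEBUG  698  
BM9   WARN   388  

Each (host, column) pair becomes one row: 3 × 4 = 12 rows.
For example, (EA0, FATAL) → count=100.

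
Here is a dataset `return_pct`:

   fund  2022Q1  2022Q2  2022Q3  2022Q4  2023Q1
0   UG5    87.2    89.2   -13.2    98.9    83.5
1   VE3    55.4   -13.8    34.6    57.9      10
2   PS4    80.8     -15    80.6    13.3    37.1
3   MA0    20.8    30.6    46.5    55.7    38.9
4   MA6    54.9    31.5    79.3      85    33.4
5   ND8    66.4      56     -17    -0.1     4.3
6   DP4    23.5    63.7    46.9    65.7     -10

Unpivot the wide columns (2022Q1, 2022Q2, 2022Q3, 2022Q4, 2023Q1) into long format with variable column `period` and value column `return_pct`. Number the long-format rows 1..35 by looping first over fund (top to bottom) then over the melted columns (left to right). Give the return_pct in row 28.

-17

35 rows total (7 × 5). Row 28: index ⌊(28-1)/5⌋ = 5 into fund → ND8; (28-1) mod 5 = 2 into the melted columns → 2022Q3.
So row 28 is (ND8, 2022Q3, -17); return_pct = -17.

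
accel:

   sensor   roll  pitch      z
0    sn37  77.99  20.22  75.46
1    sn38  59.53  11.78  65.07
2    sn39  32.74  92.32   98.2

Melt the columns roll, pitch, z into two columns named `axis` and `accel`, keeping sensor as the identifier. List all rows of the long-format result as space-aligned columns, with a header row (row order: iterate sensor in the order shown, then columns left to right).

sensor  axis   accel
sn37    roll   77.99
sn37    pitch  20.22
sn37    z      75.46
sn38    roll   59.53
sn38    pitch  11.78
sn38    z      65.07
sn39    roll   32.74
sn39    pitch  92.32
sn39    z      98.2 

Each (sensor, column) pair becomes one row: 3 × 3 = 9 rows.
For example, (sn37, roll) → accel=77.99.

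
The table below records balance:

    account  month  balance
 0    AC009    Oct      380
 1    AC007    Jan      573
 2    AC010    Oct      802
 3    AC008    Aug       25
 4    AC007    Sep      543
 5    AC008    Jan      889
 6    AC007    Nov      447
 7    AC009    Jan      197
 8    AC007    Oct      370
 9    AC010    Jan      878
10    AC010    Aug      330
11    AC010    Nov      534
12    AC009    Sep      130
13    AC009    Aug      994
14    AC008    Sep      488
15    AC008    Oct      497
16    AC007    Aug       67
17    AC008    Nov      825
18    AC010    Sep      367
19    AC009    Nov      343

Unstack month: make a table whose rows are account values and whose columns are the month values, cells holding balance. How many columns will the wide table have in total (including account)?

1 column for account plus 5 distinct month values → 6 columns.

6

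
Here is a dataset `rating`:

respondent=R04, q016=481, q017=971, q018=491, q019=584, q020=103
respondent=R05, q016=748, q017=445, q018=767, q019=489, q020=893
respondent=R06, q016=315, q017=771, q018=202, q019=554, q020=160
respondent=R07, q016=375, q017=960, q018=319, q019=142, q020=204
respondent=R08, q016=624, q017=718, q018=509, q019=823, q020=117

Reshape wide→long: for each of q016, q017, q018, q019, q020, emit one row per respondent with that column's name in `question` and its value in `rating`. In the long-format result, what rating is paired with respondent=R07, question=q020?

Unpivoting turns each (respondent, wide-column) pair into one long row.
The wide cell at row R07, column q020 holds 204, so the long row (R07, q020) has rating=204.

204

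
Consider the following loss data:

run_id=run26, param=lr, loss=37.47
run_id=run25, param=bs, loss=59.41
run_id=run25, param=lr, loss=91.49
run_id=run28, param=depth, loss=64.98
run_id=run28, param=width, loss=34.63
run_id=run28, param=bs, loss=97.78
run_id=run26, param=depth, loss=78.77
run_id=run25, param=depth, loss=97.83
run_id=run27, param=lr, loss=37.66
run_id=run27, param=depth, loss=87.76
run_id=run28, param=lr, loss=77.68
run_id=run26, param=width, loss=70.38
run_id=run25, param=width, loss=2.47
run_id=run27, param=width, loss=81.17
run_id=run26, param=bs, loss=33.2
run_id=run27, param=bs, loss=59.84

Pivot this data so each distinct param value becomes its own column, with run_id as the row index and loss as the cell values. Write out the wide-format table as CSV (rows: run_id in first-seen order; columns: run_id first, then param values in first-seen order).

Columns: run_id plus the 4 distinct param values (lr, bs, depth, width).
For example, row run26 column lr takes loss=37.47 from the long row (run26, lr).

run_id,lr,bs,depth,width
run26,37.47,33.2,78.77,70.38
run25,91.49,59.41,97.83,2.47
run28,77.68,97.78,64.98,34.63
run27,37.66,59.84,87.76,81.17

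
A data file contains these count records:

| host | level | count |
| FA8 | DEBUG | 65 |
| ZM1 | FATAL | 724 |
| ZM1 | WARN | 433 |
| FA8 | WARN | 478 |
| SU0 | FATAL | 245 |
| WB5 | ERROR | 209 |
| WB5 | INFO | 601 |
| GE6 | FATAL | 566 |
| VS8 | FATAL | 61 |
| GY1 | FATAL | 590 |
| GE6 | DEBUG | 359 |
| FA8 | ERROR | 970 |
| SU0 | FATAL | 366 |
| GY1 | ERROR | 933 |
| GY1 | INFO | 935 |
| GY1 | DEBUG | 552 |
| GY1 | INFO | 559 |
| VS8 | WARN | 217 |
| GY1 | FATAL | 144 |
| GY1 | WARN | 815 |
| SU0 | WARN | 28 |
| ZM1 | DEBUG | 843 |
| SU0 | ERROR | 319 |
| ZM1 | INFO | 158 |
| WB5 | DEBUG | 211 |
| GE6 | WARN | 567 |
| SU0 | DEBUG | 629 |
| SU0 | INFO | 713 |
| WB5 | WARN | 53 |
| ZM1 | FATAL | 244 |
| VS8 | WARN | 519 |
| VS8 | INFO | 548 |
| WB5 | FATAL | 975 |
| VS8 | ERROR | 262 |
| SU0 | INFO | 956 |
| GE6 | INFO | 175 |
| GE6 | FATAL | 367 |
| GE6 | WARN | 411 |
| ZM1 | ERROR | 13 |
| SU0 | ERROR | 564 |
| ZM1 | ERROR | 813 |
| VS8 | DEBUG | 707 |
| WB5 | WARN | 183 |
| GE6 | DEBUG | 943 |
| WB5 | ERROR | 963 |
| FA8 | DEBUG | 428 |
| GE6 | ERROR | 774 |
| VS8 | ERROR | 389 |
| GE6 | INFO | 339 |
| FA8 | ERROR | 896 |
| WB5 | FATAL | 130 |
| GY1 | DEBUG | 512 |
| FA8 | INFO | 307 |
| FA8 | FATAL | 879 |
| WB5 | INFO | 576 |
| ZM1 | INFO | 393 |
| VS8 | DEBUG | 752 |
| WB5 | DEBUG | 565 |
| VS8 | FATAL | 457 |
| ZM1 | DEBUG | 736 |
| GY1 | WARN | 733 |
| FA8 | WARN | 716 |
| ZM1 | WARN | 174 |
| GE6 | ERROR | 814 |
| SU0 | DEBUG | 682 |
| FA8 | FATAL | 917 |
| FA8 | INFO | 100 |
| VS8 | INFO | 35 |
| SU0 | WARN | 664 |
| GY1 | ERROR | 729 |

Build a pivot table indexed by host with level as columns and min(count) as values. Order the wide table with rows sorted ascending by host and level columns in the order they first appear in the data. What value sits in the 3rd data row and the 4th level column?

With rows sorted ascending by host, row 3 is host=GY1. level columns in first-appearance order: DEBUG, FATAL, WARN, ERROR, INFO; column 4 is ERROR.
Long rows with host=GY1, level=ERROR: min(933, 729) = 729.

729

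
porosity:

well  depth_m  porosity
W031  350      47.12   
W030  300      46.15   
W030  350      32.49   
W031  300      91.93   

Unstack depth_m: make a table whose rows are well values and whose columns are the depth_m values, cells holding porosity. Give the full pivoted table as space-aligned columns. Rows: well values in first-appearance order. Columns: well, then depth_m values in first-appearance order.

well  350    300  
W031  47.12  91.93
W030  32.49  46.15

Columns: well plus the 2 distinct depth_m values (350, 300).
For example, row W031 column 350 takes porosity=47.12 from the long row (W031, 350).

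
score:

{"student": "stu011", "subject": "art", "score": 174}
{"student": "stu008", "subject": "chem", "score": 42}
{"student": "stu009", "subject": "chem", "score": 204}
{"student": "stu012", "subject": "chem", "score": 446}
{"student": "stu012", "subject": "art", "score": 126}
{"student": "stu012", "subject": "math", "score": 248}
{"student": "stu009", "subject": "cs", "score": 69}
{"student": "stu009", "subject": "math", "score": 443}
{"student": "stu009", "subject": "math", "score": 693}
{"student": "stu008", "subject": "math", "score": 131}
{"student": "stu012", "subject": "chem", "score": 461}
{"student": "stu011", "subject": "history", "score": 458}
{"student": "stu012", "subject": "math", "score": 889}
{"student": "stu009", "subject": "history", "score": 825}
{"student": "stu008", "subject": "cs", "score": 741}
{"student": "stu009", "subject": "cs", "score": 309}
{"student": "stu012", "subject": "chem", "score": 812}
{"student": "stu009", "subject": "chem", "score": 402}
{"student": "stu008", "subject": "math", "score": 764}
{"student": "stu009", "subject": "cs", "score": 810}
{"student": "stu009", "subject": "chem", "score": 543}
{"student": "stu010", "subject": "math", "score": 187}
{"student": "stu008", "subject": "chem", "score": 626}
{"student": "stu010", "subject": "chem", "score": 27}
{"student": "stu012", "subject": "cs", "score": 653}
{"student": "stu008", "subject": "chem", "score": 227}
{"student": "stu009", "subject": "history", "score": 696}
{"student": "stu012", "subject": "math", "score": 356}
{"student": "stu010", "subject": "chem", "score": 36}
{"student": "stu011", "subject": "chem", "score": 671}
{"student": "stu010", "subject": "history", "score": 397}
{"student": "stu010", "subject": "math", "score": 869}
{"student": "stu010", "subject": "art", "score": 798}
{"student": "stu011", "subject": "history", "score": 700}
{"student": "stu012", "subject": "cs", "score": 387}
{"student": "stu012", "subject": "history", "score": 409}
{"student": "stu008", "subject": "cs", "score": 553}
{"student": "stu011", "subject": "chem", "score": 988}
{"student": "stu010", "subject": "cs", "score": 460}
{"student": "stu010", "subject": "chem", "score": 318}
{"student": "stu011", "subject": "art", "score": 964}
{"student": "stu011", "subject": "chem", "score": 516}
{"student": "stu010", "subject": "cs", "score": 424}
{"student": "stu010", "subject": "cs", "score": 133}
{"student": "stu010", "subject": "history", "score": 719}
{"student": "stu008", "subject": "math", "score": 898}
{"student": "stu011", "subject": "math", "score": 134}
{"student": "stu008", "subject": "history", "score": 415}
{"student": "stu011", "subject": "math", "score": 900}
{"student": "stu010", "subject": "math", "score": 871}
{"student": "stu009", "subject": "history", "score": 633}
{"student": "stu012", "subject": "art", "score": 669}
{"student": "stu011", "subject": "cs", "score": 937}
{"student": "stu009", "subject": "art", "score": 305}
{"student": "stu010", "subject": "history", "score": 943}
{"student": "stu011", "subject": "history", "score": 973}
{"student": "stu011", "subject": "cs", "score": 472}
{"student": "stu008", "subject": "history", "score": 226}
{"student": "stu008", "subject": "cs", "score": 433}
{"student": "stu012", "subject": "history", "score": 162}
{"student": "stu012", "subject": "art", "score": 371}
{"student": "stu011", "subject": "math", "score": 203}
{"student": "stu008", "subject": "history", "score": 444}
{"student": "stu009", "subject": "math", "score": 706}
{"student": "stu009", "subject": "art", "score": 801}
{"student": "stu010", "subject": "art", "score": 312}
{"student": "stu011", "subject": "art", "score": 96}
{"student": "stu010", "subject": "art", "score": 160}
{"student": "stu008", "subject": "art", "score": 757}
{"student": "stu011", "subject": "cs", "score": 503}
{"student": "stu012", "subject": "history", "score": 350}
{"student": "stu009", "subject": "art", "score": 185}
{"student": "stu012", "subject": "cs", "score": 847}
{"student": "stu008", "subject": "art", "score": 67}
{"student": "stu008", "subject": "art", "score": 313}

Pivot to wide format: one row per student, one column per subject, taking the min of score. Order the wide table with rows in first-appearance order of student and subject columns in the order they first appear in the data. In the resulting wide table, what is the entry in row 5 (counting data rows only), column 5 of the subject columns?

397

With rows in first-appearance order of student, row 5 is student=stu010. subject columns in first-appearance order: art, chem, math, cs, history; column 5 is history.
Long rows with student=stu010, subject=history: min(397, 719, 943) = 397.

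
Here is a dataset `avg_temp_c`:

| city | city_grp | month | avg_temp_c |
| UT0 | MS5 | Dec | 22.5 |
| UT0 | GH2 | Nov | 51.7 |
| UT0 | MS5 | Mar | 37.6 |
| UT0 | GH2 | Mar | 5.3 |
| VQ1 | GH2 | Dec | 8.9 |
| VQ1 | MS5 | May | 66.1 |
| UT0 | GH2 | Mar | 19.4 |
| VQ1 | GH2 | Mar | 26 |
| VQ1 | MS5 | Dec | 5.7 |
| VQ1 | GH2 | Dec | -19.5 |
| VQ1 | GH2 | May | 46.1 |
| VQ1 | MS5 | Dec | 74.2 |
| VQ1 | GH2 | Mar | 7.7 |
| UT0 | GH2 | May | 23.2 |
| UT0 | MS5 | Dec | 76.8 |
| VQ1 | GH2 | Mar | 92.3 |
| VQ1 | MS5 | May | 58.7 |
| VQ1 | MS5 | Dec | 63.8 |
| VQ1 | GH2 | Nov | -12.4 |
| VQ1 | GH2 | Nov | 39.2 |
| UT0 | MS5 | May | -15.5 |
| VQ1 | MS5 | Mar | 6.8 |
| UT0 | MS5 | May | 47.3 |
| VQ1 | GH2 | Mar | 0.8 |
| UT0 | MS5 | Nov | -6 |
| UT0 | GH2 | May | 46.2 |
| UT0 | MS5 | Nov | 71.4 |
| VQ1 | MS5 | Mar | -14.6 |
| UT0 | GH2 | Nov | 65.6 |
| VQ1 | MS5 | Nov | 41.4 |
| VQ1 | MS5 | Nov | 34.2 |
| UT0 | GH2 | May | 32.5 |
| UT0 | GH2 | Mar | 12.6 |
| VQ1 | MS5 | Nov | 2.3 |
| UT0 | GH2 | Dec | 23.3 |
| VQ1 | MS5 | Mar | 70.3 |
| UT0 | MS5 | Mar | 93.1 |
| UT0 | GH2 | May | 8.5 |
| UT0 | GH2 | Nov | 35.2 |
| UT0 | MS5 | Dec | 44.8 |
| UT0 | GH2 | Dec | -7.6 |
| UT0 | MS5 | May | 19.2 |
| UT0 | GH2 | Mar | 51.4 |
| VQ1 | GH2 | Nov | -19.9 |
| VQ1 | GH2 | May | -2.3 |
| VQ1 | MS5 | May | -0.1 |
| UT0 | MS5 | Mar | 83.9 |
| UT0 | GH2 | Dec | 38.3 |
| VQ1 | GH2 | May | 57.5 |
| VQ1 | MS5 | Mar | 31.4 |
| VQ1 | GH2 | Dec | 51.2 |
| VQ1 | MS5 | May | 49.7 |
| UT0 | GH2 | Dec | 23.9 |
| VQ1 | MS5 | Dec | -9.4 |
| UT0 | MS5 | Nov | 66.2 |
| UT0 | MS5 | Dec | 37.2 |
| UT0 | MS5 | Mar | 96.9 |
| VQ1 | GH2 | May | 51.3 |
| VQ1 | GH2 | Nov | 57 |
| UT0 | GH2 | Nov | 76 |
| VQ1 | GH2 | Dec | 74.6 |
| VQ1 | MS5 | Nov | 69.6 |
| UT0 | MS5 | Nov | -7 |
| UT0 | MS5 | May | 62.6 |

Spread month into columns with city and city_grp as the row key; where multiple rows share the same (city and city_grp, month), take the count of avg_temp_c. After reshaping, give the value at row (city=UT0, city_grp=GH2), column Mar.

Rows with city=UT0, city_grp=GH2 and month=Mar: avg_temp_c values are 5.3, 19.4, 12.6, 51.4.
4 rows match — count = 4.

4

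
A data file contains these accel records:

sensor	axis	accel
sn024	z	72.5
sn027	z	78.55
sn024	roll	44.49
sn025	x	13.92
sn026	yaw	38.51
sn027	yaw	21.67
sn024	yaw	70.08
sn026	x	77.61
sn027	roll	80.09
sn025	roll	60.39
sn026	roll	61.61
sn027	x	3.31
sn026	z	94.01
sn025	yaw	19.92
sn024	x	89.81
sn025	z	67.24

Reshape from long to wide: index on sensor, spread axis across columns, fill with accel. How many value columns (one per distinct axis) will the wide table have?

4

4 distinct axis values: yaw, roll, z, x.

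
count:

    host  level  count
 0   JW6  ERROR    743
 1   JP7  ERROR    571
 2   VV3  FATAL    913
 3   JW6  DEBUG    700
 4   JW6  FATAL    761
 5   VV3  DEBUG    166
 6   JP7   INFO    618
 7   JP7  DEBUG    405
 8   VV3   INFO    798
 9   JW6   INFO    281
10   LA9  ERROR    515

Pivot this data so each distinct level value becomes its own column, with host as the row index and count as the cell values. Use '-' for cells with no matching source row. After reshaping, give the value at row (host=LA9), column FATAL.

-

No long-format row has host=LA9 and level=FATAL, so the cell is -.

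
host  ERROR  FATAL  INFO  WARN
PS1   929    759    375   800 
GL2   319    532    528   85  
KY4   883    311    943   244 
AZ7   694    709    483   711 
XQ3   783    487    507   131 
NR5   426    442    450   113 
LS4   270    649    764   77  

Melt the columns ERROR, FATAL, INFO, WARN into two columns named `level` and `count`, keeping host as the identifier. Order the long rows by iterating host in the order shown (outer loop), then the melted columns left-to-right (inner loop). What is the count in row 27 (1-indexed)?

28 rows total (7 × 4). Row 27: index ⌊(27-1)/4⌋ = 6 into host → LS4; (27-1) mod 4 = 2 into the melted columns → INFO.
So row 27 is (LS4, INFO, 764); count = 764.

764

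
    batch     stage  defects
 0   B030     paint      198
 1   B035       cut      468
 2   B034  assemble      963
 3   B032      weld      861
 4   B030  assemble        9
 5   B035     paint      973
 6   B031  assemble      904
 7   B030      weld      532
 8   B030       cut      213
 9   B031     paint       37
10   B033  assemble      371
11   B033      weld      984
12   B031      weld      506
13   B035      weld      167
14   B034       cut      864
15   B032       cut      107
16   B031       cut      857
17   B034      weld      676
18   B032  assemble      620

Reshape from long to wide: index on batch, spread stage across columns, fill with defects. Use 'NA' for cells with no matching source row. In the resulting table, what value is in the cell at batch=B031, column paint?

37

The long row with batch=B031, stage=paint has defects=37.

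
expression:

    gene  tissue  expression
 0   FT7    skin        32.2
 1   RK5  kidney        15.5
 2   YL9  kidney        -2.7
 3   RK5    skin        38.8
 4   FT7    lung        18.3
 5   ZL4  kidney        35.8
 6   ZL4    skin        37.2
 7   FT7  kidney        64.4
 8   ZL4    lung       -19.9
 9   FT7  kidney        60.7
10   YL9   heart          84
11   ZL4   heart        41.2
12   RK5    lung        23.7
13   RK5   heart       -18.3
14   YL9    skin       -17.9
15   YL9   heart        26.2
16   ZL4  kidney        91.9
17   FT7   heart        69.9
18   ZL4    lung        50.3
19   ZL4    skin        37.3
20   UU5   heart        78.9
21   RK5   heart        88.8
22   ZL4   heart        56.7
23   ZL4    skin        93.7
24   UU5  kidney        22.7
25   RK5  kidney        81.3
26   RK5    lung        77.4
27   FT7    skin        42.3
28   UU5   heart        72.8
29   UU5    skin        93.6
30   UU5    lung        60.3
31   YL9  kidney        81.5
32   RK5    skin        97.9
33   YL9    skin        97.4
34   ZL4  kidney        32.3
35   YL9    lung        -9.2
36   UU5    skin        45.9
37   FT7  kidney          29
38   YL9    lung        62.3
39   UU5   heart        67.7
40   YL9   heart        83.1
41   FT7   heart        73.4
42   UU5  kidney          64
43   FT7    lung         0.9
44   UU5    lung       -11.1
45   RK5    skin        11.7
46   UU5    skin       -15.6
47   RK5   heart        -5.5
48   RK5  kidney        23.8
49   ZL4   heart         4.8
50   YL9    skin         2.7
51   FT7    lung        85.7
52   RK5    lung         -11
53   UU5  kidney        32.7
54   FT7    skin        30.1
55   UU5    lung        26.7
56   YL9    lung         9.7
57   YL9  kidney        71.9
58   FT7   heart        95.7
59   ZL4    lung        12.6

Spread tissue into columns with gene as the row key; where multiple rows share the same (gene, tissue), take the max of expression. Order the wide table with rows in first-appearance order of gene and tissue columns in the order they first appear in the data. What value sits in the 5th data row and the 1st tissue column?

93.6

With rows in first-appearance order of gene, row 5 is gene=UU5. tissue columns in first-appearance order: skin, kidney, lung, heart; column 1 is skin.
Long rows with gene=UU5, tissue=skin: max(93.6, 45.9, -15.6) = 93.6.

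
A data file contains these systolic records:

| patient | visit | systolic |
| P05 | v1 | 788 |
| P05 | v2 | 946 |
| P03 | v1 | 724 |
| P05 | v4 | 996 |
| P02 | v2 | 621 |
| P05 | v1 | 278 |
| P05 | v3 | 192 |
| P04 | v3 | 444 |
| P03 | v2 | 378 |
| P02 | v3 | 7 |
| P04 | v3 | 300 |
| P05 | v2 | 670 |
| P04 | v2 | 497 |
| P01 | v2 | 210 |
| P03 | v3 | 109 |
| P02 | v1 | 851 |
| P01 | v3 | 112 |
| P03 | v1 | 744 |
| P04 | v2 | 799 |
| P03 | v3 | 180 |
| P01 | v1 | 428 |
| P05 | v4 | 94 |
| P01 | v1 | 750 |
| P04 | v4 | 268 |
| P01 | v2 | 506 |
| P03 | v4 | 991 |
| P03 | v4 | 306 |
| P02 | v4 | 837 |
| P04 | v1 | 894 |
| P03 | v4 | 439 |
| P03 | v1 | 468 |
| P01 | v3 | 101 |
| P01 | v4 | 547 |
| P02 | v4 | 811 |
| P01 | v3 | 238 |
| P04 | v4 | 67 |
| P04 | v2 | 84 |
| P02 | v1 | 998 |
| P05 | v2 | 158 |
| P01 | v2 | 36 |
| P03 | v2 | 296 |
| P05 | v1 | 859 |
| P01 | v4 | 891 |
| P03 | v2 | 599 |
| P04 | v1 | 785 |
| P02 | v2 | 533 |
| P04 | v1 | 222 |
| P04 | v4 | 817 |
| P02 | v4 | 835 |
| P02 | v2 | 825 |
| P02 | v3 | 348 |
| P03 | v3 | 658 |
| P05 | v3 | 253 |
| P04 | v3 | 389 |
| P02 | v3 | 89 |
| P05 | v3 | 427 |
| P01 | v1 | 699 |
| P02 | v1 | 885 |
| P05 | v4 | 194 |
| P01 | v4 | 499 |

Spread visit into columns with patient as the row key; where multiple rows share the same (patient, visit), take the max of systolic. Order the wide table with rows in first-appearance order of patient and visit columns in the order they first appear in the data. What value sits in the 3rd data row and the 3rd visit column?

837

With rows in first-appearance order of patient, row 3 is patient=P02. visit columns in first-appearance order: v1, v2, v4, v3; column 3 is v4.
Long rows with patient=P02, visit=v4: max(837, 811, 835) = 837.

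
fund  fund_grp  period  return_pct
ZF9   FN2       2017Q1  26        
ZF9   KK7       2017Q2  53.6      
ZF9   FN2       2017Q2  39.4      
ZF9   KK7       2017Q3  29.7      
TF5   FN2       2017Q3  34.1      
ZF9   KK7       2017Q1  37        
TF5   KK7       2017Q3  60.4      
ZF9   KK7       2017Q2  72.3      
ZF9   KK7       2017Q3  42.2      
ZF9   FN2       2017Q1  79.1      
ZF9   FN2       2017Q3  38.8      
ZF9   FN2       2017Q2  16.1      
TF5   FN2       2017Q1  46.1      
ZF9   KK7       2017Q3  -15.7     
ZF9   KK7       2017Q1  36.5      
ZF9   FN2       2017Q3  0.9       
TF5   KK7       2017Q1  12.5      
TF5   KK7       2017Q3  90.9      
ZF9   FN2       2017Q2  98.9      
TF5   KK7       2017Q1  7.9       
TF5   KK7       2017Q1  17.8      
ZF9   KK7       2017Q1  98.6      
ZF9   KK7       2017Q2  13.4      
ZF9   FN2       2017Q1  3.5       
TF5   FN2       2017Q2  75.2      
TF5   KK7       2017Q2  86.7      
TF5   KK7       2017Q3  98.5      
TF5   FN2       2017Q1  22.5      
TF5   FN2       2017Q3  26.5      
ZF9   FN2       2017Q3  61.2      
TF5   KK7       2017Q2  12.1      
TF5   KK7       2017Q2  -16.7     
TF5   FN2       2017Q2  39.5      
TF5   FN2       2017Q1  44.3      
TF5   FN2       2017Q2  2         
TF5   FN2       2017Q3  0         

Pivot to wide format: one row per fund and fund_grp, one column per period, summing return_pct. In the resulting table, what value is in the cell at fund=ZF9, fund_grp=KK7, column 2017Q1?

Rows with fund=ZF9, fund_grp=KK7 and period=2017Q1: return_pct values are 37, 36.5, 98.6.
37 + 36.5 + 98.6 = 172.1.

172.1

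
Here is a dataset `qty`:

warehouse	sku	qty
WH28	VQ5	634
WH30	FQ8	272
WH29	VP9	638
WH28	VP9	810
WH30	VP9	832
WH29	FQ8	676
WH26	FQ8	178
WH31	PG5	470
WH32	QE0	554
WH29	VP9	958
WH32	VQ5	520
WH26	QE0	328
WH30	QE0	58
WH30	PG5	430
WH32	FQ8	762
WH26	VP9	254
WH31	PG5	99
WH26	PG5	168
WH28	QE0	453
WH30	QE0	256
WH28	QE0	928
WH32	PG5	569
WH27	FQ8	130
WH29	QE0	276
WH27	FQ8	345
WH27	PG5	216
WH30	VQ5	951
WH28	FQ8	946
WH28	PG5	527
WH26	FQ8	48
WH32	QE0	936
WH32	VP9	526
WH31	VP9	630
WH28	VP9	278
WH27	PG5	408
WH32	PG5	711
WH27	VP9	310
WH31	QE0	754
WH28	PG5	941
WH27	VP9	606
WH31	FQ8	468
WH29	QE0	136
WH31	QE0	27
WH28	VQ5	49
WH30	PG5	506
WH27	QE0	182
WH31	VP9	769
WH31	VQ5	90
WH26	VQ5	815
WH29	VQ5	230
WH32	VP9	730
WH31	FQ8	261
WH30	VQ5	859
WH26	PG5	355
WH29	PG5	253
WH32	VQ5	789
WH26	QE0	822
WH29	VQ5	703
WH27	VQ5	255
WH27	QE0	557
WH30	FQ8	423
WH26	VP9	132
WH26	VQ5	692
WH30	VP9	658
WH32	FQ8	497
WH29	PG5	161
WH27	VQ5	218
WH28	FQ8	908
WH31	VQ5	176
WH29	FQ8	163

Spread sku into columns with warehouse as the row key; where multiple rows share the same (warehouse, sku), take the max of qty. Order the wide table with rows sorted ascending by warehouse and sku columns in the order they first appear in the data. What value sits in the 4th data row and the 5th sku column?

276

With rows sorted ascending by warehouse, row 4 is warehouse=WH29. sku columns in first-appearance order: VQ5, FQ8, VP9, PG5, QE0; column 5 is QE0.
Long rows with warehouse=WH29, sku=QE0: max(276, 136) = 276.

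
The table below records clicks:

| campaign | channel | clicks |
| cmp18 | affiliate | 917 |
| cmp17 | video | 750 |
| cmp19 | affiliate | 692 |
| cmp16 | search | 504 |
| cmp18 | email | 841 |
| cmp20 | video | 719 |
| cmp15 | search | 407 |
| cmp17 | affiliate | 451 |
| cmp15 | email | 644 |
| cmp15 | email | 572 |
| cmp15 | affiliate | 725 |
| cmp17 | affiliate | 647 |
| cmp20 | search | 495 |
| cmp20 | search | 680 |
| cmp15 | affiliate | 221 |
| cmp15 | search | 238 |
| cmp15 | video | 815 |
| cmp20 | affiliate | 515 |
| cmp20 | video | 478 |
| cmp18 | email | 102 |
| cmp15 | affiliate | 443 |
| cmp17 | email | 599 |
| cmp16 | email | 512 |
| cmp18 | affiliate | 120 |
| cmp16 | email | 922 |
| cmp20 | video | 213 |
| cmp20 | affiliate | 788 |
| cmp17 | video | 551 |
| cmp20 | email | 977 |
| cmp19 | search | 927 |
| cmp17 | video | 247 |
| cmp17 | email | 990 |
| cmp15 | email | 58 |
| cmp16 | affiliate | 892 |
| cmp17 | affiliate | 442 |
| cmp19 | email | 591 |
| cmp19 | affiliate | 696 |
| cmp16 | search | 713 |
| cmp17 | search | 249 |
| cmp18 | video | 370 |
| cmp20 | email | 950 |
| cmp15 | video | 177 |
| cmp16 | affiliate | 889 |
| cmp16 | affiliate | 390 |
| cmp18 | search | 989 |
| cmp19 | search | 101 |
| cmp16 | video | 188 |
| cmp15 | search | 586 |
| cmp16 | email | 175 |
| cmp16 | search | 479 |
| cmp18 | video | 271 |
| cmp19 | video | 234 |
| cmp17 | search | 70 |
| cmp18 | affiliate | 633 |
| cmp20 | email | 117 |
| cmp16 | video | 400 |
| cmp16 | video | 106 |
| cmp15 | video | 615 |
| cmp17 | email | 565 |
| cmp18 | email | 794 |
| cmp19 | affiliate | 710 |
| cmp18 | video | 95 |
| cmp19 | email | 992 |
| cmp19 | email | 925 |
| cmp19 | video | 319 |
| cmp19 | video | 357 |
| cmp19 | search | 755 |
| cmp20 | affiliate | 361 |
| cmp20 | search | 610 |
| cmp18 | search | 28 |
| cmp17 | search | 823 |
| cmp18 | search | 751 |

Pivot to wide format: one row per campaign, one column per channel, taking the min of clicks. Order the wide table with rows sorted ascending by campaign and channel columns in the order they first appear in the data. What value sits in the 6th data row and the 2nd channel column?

With rows sorted ascending by campaign, row 6 is campaign=cmp20. channel columns in first-appearance order: affiliate, video, search, email; column 2 is video.
Long rows with campaign=cmp20, channel=video: min(719, 478, 213) = 213.

213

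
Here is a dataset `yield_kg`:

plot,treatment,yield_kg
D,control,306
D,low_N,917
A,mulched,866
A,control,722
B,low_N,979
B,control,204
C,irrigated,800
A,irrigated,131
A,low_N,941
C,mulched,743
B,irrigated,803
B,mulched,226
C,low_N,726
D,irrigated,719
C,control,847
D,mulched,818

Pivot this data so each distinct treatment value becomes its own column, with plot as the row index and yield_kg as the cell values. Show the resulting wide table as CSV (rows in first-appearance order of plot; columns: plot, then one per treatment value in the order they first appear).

plot,control,low_N,mulched,irrigated
D,306,917,818,719
A,722,941,866,131
B,204,979,226,803
C,847,726,743,800

Columns: plot plus the 4 distinct treatment values (control, low_N, mulched, irrigated).
For example, row D column control takes yield_kg=306 from the long row (D, control).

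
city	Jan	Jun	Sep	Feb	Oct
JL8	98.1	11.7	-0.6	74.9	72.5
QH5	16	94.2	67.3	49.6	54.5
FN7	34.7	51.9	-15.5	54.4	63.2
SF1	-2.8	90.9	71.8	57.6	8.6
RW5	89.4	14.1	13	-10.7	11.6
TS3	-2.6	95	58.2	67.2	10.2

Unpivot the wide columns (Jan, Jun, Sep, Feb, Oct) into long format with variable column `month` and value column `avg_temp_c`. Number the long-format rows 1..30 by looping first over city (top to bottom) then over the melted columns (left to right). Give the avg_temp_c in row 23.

13

30 rows total (6 × 5). Row 23: index ⌊(23-1)/5⌋ = 4 into city → RW5; (23-1) mod 5 = 2 into the melted columns → Sep.
So row 23 is (RW5, Sep, 13); avg_temp_c = 13.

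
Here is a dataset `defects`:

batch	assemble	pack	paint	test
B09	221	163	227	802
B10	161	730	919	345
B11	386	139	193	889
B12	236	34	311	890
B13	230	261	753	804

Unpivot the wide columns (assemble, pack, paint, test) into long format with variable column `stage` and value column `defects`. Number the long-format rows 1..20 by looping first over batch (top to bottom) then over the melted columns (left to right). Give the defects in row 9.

386

20 rows total (5 × 4). Row 9: index ⌊(9-1)/4⌋ = 2 into batch → B11; (9-1) mod 4 = 0 into the melted columns → assemble.
So row 9 is (B11, assemble, 386); defects = 386.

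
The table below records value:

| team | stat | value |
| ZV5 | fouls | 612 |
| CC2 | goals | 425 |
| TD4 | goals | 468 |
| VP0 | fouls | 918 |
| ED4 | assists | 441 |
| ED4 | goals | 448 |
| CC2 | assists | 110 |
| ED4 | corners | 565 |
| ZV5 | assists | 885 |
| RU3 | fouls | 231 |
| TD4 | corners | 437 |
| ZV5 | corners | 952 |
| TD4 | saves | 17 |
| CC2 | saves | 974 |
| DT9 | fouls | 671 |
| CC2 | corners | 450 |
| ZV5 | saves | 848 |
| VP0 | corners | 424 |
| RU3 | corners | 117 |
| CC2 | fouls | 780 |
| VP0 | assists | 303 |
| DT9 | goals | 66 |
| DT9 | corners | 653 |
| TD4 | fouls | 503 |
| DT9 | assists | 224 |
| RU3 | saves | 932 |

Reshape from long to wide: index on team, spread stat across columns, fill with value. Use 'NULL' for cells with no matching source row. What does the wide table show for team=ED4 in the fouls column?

NULL

No long-format row has team=ED4 and stat=fouls, so the cell is NULL.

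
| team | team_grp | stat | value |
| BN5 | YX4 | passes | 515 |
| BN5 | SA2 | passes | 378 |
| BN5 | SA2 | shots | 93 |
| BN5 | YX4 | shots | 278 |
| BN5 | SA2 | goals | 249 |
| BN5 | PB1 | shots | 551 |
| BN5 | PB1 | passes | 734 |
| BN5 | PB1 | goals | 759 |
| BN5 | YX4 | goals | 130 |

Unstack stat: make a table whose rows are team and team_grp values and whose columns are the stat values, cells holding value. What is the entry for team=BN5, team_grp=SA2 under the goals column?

Wide layout: rows indexed by team and team_grp, columns are the 3 distinct stat values (passes, shots, goals).
Cell (team=BN5, team_grp=SA2, stat=goals) draws from the long row where team=BN5, team_grp=SA2 and stat=goals, which has value=249.

249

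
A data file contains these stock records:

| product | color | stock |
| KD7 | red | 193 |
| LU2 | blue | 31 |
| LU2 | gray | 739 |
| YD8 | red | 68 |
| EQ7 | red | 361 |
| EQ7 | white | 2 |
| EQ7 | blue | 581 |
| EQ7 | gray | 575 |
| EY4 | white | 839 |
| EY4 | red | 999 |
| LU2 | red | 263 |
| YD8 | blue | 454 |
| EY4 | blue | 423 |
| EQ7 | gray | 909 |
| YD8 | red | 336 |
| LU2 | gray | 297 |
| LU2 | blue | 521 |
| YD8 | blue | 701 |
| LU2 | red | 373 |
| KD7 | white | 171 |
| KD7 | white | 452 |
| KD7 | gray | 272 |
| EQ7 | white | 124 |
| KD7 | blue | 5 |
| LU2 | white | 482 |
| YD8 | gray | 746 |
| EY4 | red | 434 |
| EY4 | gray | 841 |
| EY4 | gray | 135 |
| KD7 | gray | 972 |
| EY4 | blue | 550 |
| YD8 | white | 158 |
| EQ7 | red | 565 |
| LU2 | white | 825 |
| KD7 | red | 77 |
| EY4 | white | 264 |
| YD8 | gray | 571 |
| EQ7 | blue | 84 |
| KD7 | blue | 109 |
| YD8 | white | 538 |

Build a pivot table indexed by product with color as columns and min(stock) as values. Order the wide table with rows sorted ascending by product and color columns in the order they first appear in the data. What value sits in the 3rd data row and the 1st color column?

77

With rows sorted ascending by product, row 3 is product=KD7. color columns in first-appearance order: red, blue, gray, white; column 1 is red.
Long rows with product=KD7, color=red: min(193, 77) = 77.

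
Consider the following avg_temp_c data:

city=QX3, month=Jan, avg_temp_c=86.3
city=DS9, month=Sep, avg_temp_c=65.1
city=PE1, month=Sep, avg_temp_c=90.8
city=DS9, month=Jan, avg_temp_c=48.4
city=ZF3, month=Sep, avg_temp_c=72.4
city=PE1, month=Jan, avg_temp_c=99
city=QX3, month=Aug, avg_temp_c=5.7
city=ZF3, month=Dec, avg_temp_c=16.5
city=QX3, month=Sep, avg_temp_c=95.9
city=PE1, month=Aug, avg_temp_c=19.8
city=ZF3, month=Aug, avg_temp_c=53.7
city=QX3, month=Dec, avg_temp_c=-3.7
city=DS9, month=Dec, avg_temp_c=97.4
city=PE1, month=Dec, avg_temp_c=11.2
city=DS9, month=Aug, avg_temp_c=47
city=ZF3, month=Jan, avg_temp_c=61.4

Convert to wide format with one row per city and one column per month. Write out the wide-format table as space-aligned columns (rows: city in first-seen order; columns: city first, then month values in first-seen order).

city  Jan   Sep   Aug   Dec 
QX3   86.3  95.9  5.7   -3.7
DS9   48.4  65.1  47    97.4
PE1   99    90.8  19.8  11.2
ZF3   61.4  72.4  53.7  16.5

Columns: city plus the 4 distinct month values (Jan, Sep, Aug, Dec).
For example, row QX3 column Jan takes avg_temp_c=86.3 from the long row (QX3, Jan).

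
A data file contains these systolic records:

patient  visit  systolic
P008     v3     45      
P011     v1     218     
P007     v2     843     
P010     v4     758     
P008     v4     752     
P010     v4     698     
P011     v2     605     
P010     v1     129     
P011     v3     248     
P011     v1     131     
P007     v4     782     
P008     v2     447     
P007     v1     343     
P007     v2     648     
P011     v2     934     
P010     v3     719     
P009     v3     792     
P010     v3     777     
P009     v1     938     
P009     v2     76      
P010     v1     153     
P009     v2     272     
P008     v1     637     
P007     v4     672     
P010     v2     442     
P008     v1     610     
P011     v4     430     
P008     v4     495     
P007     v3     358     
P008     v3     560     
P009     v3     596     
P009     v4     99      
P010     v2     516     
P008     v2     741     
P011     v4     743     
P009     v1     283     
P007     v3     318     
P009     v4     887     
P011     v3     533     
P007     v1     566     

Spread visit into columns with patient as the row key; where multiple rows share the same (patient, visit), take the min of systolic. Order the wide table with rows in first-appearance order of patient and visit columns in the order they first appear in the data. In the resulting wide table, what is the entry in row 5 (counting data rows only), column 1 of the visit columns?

596

With rows in first-appearance order of patient, row 5 is patient=P009. visit columns in first-appearance order: v3, v1, v2, v4; column 1 is v3.
Long rows with patient=P009, visit=v3: min(792, 596) = 596.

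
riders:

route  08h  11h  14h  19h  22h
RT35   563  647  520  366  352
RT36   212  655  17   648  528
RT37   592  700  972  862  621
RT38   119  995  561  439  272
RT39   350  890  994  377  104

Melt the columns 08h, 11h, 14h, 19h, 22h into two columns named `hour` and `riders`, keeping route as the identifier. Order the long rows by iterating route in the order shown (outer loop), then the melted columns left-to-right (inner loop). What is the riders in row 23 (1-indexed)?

25 rows total (5 × 5). Row 23: index ⌊(23-1)/5⌋ = 4 into route → RT39; (23-1) mod 5 = 2 into the melted columns → 14h.
So row 23 is (RT39, 14h, 994); riders = 994.

994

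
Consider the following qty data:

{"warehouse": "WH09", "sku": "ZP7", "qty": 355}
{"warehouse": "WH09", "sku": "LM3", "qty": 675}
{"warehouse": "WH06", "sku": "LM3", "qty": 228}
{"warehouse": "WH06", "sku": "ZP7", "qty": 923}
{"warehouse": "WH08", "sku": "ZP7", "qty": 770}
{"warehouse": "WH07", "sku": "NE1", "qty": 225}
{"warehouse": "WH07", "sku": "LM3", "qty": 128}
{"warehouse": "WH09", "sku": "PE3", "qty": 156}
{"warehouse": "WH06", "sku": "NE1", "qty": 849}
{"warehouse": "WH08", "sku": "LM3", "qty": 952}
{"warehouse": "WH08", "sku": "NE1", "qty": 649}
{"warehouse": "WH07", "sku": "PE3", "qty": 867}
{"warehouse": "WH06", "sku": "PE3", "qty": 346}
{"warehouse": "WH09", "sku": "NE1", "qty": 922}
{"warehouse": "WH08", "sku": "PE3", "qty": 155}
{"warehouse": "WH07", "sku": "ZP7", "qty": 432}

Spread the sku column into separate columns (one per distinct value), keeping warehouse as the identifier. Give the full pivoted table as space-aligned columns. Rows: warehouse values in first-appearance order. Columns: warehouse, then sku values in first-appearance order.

warehouse  ZP7  LM3  NE1  PE3
WH09       355  675  922  156
WH06       923  228  849  346
WH08       770  952  649  155
WH07       432  128  225  867

Columns: warehouse plus the 4 distinct sku values (ZP7, LM3, NE1, PE3).
For example, row WH09 column ZP7 takes qty=355 from the long row (WH09, ZP7).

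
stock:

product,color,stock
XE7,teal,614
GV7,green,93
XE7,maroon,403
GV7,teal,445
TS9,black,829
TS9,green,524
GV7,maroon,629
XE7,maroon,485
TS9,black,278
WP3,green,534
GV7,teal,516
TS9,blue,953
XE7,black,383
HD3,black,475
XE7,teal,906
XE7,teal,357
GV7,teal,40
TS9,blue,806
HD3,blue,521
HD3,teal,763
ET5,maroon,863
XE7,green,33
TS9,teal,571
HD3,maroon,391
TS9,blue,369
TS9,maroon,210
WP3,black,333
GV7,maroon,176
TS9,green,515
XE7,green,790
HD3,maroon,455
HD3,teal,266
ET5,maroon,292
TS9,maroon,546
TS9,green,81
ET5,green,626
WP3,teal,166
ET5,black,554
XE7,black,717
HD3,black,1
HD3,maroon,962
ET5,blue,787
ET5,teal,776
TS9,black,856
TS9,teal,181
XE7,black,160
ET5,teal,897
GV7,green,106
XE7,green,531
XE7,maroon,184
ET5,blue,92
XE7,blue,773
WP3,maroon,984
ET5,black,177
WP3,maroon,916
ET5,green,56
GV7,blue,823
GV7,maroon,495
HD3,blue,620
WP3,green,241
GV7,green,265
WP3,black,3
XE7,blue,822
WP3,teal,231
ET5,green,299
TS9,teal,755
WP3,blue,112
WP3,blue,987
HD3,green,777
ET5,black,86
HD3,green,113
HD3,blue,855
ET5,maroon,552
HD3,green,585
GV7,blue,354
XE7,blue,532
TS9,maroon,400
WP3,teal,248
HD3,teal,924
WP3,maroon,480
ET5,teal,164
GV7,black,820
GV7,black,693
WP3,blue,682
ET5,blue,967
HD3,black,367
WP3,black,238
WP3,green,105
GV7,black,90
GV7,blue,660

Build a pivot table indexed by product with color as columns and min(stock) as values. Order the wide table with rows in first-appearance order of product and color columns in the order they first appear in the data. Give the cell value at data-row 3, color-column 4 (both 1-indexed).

278

With rows in first-appearance order of product, row 3 is product=TS9. color columns in first-appearance order: teal, green, maroon, black, blue; column 4 is black.
Long rows with product=TS9, color=black: min(829, 278, 856) = 278.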